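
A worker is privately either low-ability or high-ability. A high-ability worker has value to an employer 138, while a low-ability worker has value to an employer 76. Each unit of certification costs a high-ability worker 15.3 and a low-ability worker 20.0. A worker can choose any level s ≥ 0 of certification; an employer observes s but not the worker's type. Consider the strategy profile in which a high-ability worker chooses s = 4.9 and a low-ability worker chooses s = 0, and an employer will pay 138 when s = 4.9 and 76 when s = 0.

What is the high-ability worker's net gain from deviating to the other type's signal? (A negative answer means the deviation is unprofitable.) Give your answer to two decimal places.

12.97

Playing s = 4.9 the high-ability worker receives 138 − 15.3 × 4.9 = 63.03.
Deviating to s = 0 yields 76 instead.
Gain from deviating: 76 − 63.03 = 12.97.
The gain is positive, so the high-ability type's incentive-compatibility constraint is violated — this profile is not a separating equilibrium.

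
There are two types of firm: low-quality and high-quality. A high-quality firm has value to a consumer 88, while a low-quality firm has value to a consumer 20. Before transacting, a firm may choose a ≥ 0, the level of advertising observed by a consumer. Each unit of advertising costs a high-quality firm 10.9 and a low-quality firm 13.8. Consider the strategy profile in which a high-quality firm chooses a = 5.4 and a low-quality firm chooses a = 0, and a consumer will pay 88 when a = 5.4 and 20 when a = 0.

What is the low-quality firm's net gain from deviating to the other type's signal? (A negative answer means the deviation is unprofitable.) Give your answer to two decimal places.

-6.52

Playing a = 0 the low-quality firm receives 20.
Deviating to a = 5.4 brings payment 88 at cost 13.8 × 5.4 = 74.52, netting 13.48.
Gain from deviating: 13.48 − 20 = -6.52.
The gain is negative, so the low-quality type's incentive-compatibility constraint is satisfied.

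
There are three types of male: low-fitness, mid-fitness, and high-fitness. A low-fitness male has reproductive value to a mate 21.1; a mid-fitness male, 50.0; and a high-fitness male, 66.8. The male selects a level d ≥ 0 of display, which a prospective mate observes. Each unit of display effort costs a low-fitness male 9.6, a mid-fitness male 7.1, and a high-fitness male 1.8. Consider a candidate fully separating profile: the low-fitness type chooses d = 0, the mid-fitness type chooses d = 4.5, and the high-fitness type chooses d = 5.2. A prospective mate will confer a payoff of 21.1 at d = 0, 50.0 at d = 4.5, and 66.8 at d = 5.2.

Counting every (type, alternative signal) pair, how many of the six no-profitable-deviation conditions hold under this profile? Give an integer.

4

Low-fitness (own payoff 21.1): to d=4.5 gives 50.0 − 9.6×4.5 = 6.8 → no gain ✓; to d=5.2 gives 66.8 − 9.6×5.2 = 16.88 → no gain ✓.
High-fitness (own payoff 66.8 − 1.8×5.2 = 57.44): to d=0 gives 21.1 → no gain ✓; to d=4.5 gives 50.0 − 1.8×4.5 = 41.9 → no gain ✓.
Mid-fitness (own payoff 50.0 − 7.1×4.5 = 18.05): to d=0 gives 21.1 → profitable ✗; to d=5.2 gives 66.8 − 7.1×5.2 = 29.88 → profitable ✗.
4 of the 6 constraints hold; not an equilibrium.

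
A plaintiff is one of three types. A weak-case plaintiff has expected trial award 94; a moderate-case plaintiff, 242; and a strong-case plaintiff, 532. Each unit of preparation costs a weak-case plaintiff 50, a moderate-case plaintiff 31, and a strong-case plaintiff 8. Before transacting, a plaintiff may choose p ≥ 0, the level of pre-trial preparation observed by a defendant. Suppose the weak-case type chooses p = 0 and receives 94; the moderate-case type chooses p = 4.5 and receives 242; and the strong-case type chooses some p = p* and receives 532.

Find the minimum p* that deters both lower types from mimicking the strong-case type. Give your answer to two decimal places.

13.85

Weak-case type (on-path payoff 94) won't mimic when 94 ≥ 532 − 50·p*, i.e. p* ≥ 8.76.
Moderate-case type (on-path payoff 242 − 31×4.5 = 102.5) won't mimic when 102.5 ≥ 532 − 31·p*, i.e. p* ≥ 13.85.
Both must hold, so p* = max(8.76, 13.85) = 13.85. The moderate-case type's constraint binds.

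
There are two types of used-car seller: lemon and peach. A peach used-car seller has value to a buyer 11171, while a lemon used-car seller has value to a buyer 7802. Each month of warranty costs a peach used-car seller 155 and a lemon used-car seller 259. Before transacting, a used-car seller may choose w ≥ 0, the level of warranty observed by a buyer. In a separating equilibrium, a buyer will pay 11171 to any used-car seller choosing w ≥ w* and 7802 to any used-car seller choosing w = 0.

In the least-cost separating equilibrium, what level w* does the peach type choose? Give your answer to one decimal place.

13.0

A lemon used-car seller choosing w = 0 receives 7802.
Imitating at w* instead would pay 11171 at cost 259·w*, netting 11171 − 259·w*.
Indifference: 7802 = 11171 − 259·w*, so w* = (11171 − 7802) / 259 ≈ 13.0.
This is the lemon type's binding incentive-compatibility constraint; any w ≥ 13.0 sustains separation on that side.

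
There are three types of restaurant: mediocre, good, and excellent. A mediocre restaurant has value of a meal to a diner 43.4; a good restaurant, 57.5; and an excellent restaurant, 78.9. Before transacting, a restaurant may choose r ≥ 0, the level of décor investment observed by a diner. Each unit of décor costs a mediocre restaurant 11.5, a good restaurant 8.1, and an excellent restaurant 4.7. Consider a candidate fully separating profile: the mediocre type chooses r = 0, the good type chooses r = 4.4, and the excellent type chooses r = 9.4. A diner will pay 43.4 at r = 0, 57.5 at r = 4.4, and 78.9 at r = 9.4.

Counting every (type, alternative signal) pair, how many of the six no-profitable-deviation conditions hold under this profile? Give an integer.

3

Mediocre (own payoff 43.4): to r=4.4 gives 57.5 − 11.5×4.4 = 6.9 → no gain ✓; to r=9.4 gives 78.9 − 11.5×9.4 = -29.2 → no gain ✓.
Excellent (own payoff 78.9 − 4.7×9.4 = 34.72): to r=0 gives 43.4 → profitable ✗; to r=4.4 gives 57.5 − 4.7×4.4 = 36.82 → profitable ✗.
Good (own payoff 57.5 − 8.1×4.4 = 21.86): to r=0 gives 43.4 → profitable ✗; to r=9.4 gives 78.9 − 8.1×9.4 = 2.76 → no gain ✓.
3 of the 6 constraints hold; not an equilibrium.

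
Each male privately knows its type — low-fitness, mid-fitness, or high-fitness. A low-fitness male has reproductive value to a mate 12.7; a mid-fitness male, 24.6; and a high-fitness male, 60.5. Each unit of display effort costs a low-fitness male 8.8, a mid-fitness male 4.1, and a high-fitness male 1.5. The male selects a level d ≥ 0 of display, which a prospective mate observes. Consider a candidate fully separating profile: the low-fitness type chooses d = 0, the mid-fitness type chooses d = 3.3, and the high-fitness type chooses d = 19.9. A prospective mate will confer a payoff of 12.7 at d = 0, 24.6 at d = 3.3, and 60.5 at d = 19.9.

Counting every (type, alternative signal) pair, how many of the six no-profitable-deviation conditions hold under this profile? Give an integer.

5

High-fitness (own payoff 60.5 − 1.5×19.9 = 30.65): to d=0 gives 12.7 → no gain ✓; to d=3.3 gives 24.6 − 1.5×3.3 = 19.65 → no gain ✓.
Low-fitness (own payoff 12.7): to d=3.3 gives 24.6 − 8.8×3.3 = -4.44 → no gain ✓; to d=19.9 gives 60.5 − 8.8×19.9 = -114.62 → no gain ✓.
Mid-fitness (own payoff 24.6 − 4.1×3.3 = 11.07): to d=0 gives 12.7 → profitable ✗; to d=19.9 gives 60.5 − 4.1×19.9 = -21.09 → no gain ✓.
5 of the 6 constraints hold; not an equilibrium.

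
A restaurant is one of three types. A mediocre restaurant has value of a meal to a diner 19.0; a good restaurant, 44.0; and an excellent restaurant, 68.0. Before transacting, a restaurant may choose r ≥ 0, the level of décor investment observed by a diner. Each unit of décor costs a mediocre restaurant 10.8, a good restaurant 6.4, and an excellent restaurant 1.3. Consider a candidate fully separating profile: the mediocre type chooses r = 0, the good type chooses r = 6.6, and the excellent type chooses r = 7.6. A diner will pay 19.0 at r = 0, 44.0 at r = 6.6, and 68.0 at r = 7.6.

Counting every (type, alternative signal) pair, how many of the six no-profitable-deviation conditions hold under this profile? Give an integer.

Excellent (own payoff 68.0 − 1.3×7.6 = 58.12): to r=0 gives 19.0 → no gain ✓; to r=6.6 gives 44.0 − 1.3×6.6 = 35.42 → no gain ✓.
Good (own payoff 44.0 − 6.4×6.6 = 1.76): to r=0 gives 19.0 → profitable ✗; to r=7.6 gives 68.0 − 6.4×7.6 = 19.36 → profitable ✗.
Mediocre (own payoff 19.0): to r=6.6 gives 44.0 − 10.8×6.6 = -27.28 → no gain ✓; to r=7.6 gives 68.0 − 10.8×7.6 = -14.08 → no gain ✓.
4 of the 6 constraints hold; not an equilibrium.

4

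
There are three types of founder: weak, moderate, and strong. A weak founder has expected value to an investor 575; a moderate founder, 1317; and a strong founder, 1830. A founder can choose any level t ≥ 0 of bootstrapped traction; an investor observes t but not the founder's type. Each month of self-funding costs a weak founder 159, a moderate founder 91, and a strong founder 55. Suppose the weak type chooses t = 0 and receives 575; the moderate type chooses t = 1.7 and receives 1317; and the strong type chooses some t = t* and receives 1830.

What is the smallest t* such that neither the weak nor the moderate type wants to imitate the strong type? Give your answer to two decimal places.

7.89

Weak type (on-path payoff 575) won't mimic when 575 ≥ 1830 − 159·t*, i.e. t* ≥ 7.89.
Moderate type (on-path payoff 1317 − 91×1.7 = 1162.3) won't mimic when 1162.3 ≥ 1830 − 91·t*, i.e. t* ≥ 7.34.
Both must hold, so t* = max(7.89, 7.34) = 7.89. The weak type's constraint binds.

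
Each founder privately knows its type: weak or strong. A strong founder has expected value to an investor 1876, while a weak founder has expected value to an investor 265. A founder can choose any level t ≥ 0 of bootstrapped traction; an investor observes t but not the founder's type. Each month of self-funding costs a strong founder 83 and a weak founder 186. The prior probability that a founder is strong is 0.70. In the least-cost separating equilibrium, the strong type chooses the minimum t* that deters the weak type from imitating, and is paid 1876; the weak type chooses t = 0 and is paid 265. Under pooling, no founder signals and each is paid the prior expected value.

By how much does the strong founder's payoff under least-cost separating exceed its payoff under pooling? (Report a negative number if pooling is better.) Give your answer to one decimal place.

Least-cost separating signal: t* solves 265 = 1876 − 186·t*, so t* = (1876 − 265)/186 ≈ 8.6613.
Strong type's separating payoff: 1876 − 83 × t* = 1876 − 83 × (1876 − 265)/186 = 1876 − 133713/186 ≈ 1157.113.
Pooling payoff: 0.70 × 1876 + 0.30 × 265 = 1392.7.
Difference: 1157.113 − 1392.7 = -235.587, i.e. -235.6 to one decimal place.
The strong type would prefer the pooling outcome.

-235.6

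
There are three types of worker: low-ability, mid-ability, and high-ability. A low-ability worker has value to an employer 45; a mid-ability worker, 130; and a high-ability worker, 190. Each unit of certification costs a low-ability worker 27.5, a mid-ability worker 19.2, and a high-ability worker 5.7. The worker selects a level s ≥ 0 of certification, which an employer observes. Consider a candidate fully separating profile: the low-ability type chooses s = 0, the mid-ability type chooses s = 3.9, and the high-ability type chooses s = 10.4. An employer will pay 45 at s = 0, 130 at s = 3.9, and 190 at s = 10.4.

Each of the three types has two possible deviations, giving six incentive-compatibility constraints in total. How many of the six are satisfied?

Low-ability (own payoff 45): to s=3.9 gives 130 − 27.5×3.9 = 22.75 → no gain ✓; to s=10.4 gives 190 − 27.5×10.4 = -96 → no gain ✓.
High-ability (own payoff 190 − 5.7×10.4 = 130.72): to s=0 gives 45 → no gain ✓; to s=3.9 gives 130 − 5.7×3.9 = 107.77 → no gain ✓.
Mid-ability (own payoff 130 − 19.2×3.9 = 55.12): to s=0 gives 45 → no gain ✓; to s=10.4 gives 190 − 19.2×10.4 = -9.68 → no gain ✓.
6 of the 6 constraints hold; this profile is a separating equilibrium.

6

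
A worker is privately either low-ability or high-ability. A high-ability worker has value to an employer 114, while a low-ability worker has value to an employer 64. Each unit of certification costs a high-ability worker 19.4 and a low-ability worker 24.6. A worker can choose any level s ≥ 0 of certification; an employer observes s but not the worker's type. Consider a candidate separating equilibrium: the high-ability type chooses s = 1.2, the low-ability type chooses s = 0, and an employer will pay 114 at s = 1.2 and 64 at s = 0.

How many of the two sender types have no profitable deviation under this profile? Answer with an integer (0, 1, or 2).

Low-ability type: stay at 0 → 64; mimic → 114 − 24.6 × 1.2 = 84.48. IC fails (64 < 84.48).
High-ability type: signal → 114 − 19.4 × 1.2 = 90.72; deviate to 0 → 64. IC holds (90.72 ≥ 64).
1 of 2 constraints hold, so this profile is not an equilibrium.

1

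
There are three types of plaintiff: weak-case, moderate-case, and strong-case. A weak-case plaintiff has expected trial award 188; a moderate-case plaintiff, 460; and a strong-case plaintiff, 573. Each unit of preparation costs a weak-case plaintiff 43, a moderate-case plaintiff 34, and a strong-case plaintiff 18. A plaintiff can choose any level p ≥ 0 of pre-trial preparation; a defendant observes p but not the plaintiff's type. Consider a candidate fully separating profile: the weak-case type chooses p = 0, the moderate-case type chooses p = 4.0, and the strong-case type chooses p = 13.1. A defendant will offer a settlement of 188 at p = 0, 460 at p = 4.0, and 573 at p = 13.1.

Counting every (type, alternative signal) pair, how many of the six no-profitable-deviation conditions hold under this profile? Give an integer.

Strong-case (own payoff 573 − 18×13.1 = 337.2): to p=0 gives 188 → no gain ✓; to p=4.0 gives 460 − 18×4.0 = 388 → profitable ✗.
Weak-case (own payoff 188): to p=4.0 gives 460 − 43×4.0 = 288 → profitable ✗; to p=13.1 gives 573 − 43×13.1 = 9.7 → no gain ✓.
Moderate-case (own payoff 460 − 34×4.0 = 324): to p=0 gives 188 → no gain ✓; to p=13.1 gives 573 − 34×13.1 = 127.6 → no gain ✓.
4 of the 6 constraints hold; not an equilibrium.

4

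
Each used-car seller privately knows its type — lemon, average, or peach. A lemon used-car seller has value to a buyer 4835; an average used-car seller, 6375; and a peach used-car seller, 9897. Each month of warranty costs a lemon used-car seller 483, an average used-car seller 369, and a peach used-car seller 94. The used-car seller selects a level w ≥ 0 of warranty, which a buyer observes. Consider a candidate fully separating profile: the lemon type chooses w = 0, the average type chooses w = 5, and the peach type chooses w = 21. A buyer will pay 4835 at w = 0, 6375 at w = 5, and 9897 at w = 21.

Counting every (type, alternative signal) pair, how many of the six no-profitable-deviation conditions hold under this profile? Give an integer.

5

Lemon (own payoff 4835): to w=5 gives 6375 − 483×5 = 3960 → no gain ✓; to w=21 gives 9897 − 483×21 = -246 → no gain ✓.
Average (own payoff 6375 − 369×5 = 4530): to w=0 gives 4835 → profitable ✗; to w=21 gives 9897 − 369×21 = 2148 → no gain ✓.
Peach (own payoff 9897 − 94×21 = 7923): to w=0 gives 4835 → no gain ✓; to w=5 gives 6375 − 94×5 = 5905 → no gain ✓.
5 of the 6 constraints hold; not an equilibrium.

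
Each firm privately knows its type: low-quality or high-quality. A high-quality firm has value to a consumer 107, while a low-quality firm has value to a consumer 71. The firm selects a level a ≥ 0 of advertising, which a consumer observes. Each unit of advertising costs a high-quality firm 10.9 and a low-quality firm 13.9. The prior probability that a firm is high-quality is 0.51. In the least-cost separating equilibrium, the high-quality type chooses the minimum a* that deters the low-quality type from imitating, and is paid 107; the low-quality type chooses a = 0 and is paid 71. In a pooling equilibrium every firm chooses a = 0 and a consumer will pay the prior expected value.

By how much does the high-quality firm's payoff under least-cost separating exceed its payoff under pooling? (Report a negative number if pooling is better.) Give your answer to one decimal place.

Least-cost separating signal: a* solves 71 = 107 − 13.9·a*, so a* = (107 − 71)/13.9 ≈ 2.5899.
High-quality type's separating payoff: 107 − 10.9 × a* = 107 − 10.9 × (107 − 71)/13.9 = 107 − 392.4/13.9 ≈ 78.770.
Pooling payoff: 0.51 × 107 + 0.49 × 71 = 89.36.
Difference: 78.770 − 89.36 = -10.59, i.e. -10.6 to one decimal place.
The high-quality type would prefer the pooling outcome.

-10.6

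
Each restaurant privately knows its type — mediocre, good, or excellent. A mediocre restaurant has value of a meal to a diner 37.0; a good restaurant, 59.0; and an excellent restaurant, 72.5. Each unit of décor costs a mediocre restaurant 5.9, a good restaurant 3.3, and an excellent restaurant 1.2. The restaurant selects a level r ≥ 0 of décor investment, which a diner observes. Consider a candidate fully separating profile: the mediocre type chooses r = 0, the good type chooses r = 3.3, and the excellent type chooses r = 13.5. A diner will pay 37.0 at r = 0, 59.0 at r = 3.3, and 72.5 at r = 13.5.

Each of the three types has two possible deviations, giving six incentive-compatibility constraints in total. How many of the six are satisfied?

5

Good (own payoff 59.0 − 3.3×3.3 = 48.11): to r=0 gives 37.0 → no gain ✓; to r=13.5 gives 72.5 − 3.3×13.5 = 27.95 → no gain ✓.
Excellent (own payoff 72.5 − 1.2×13.5 = 56.3): to r=0 gives 37.0 → no gain ✓; to r=3.3 gives 59.0 − 1.2×3.3 = 55.04 → no gain ✓.
Mediocre (own payoff 37.0): to r=3.3 gives 59.0 − 5.9×3.3 = 39.53 → profitable ✗; to r=13.5 gives 72.5 − 5.9×13.5 = -7.15 → no gain ✓.
5 of the 6 constraints hold; not an equilibrium.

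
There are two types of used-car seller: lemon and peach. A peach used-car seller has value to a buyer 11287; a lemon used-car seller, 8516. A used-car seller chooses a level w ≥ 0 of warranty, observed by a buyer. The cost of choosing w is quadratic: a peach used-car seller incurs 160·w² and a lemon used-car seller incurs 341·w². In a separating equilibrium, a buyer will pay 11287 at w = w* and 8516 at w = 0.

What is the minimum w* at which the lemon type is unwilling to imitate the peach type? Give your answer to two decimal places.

The lemon type at w = 0 receives 8516; imitating at w* yields 11287 − 341·w*².
Indifference: 8516 = 11287 − 341·w*², so w*² = (11287 − 8516) / 341 ≈ 8.1261.
w* = √8.1261 ≈ 2.85.

2.85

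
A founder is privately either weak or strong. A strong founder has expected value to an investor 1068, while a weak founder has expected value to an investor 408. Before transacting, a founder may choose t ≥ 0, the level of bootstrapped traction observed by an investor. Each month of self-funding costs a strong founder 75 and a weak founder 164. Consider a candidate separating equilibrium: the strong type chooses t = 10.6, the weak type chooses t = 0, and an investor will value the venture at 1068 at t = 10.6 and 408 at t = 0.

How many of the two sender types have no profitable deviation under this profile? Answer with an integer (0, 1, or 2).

1

Strong type: signal → 1068 − 75 × 10.6 = 273; deviate to 0 → 408. IC fails (273 < 408).
Weak type: stay at 0 → 408; mimic → 1068 − 164 × 10.6 = -670.4. IC holds (408 ≥ -670.4).
1 of 2 constraints hold, so this profile is not an equilibrium.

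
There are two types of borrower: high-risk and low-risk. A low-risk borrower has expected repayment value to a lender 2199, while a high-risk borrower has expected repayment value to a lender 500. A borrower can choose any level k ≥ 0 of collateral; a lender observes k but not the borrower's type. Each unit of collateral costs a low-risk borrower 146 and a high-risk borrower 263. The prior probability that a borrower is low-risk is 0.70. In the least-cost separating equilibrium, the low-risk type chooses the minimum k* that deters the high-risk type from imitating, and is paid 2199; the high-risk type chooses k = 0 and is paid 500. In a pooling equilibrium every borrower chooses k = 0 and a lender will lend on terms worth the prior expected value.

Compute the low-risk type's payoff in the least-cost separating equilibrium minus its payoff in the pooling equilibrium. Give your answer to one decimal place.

Least-cost separating signal: k* solves 500 = 2199 − 263·k*, so k* = (2199 − 500)/263 ≈ 6.4601.
Low-risk type's separating payoff: 2199 − 146 × k* = 2199 − 146 × (2199 − 500)/263 = 2199 − 248054/263 ≈ 1255.829.
Pooling payoff: 0.70 × 2199 + 0.30 × 500 = 1689.3.
Difference: 1255.829 − 1689.3 = -433.471, i.e. -433.5 to one decimal place.
The low-risk type would prefer the pooling outcome.

-433.5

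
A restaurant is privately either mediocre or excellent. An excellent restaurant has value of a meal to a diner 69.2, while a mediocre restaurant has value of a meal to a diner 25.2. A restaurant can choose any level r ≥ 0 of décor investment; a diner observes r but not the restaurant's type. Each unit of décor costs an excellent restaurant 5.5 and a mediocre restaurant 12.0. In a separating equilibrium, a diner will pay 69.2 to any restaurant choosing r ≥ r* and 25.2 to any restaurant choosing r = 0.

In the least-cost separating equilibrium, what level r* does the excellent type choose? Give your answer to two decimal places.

A mediocre restaurant choosing r = 0 receives 25.2.
Imitating at r* instead would pay 69.2 at cost 12.0·r*, netting 69.2 − 12.0·r*.
Indifference: 25.2 = 69.2 − 12.0·r*, so r* = (69.2 − 25.2) / 12.0 ≈ 3.67.
This is the mediocre type's binding incentive-compatibility constraint; any r ≥ 3.67 sustains separation on that side.

3.67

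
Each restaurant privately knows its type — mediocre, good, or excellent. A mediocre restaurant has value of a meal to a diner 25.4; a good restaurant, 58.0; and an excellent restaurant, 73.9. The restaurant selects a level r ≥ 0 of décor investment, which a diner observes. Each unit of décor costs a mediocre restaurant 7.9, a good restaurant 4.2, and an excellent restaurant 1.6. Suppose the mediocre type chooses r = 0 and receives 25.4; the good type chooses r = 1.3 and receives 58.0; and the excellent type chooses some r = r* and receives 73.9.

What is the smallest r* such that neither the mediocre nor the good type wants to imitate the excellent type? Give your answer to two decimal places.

Good type (on-path payoff 58.0 − 4.2×1.3 = 52.54) won't mimic when 52.54 ≥ 73.9 − 4.2·r*, i.e. r* ≥ 5.09.
Mediocre type (on-path payoff 25.4) won't mimic when 25.4 ≥ 73.9 − 7.9·r*, i.e. r* ≥ 6.14.
Both must hold, so r* = max(6.14, 5.09) = 6.14. The mediocre type's constraint binds.

6.14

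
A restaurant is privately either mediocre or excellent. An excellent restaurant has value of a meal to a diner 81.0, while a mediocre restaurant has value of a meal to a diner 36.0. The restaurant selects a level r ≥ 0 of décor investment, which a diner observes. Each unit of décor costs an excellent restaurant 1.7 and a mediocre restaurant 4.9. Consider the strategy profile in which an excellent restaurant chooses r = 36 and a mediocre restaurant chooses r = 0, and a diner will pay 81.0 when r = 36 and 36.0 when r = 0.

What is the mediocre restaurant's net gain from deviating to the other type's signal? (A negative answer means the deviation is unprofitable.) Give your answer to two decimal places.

Playing r = 0 the mediocre restaurant receives 36.0.
Deviating to r = 36 brings payment 81.0 at cost 4.9 × 36 = 176.4, netting -95.4.
Gain from deviating: -95.4 − 36.0 = -131.40.
The gain is negative, so the mediocre type's incentive-compatibility constraint is satisfied.

-131.40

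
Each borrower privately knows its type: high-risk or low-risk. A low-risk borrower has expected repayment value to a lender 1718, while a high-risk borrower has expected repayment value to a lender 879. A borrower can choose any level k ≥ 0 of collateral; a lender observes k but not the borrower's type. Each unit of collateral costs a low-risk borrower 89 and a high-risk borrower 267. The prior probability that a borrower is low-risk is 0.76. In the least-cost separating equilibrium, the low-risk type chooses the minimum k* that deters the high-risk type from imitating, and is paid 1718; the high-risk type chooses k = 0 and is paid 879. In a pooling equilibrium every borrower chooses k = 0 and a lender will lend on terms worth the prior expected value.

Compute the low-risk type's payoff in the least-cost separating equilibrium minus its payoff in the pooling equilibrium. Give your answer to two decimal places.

Least-cost separating signal: k* solves 879 = 1718 − 267·k*, so k* = (1718 − 879)/267 ≈ 3.1423.
Low-risk type's separating payoff: 1718 − 89 × k* = 1718 − 89 × (1718 − 879)/267 = 1718 − 74671/267 ≈ 1438.3333.
Pooling payoff: 0.76 × 1718 + 0.24 × 879 = 1516.64.
Difference: 1438.3333 − 1516.64 = -78.3067, i.e. -78.31 to two decimal places.
The low-risk type would prefer the pooling outcome.

-78.31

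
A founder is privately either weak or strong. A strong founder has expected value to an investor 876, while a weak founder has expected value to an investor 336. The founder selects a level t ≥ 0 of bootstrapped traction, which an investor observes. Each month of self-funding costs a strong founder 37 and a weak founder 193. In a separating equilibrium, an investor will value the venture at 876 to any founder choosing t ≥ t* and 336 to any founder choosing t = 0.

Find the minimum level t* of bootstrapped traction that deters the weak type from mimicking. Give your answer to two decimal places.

2.80

A weak founder choosing t = 0 receives 336.
Imitating at t* instead would pay 876 at cost 193·t*, netting 876 − 193·t*.
Indifference: 336 = 876 − 193·t*, so t* = (876 − 336) / 193 ≈ 2.80.
This is the weak type's binding incentive-compatibility constraint; any t ≥ 2.80 sustains separation on that side.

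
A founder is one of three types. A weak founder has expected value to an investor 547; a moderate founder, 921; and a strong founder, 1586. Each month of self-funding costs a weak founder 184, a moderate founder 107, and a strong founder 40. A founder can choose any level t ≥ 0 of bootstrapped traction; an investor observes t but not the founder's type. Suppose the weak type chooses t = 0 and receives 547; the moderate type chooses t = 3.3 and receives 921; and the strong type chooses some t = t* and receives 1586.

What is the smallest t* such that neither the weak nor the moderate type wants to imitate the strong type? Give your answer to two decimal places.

9.51

Moderate type (on-path payoff 921 − 107×3.3 = 567.9) won't mimic when 567.9 ≥ 1586 − 107·t*, i.e. t* ≥ 9.51.
Weak type (on-path payoff 547) won't mimic when 547 ≥ 1586 − 184·t*, i.e. t* ≥ 5.65.
Both must hold, so t* = max(5.65, 9.51) = 9.51. The moderate type's constraint binds.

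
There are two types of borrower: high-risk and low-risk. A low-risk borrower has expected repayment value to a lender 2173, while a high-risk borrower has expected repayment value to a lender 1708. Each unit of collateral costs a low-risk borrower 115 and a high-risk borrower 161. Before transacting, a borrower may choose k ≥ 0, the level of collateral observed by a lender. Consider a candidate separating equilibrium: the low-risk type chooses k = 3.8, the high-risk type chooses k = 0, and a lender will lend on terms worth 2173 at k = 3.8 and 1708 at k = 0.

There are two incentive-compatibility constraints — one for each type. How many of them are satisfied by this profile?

High-risk type: stay at 0 → 1708; mimic → 2173 − 161 × 3.8 = 1561.2. IC holds (1708 ≥ 1561.2).
Low-risk type: signal → 2173 − 115 × 3.8 = 1736; deviate to 0 → 1708. IC holds (1736 ≥ 1708).
2 of 2 constraints hold, so this is a separating equilibrium.

2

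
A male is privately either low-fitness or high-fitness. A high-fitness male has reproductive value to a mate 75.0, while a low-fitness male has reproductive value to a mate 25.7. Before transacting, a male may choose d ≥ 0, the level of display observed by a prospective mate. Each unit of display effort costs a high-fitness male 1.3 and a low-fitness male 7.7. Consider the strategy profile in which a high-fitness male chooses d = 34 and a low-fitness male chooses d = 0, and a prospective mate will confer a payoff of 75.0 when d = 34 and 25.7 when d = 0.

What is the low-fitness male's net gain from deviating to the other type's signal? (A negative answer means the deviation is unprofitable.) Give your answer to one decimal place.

-212.5

Playing d = 0 the low-fitness male receives 25.7.
Deviating to d = 34 brings payment 75.0 at cost 7.7 × 34 = 261.8, netting -186.8.
Gain from deviating: -186.8 − 25.7 = -212.5.
The gain is negative, so the low-fitness type's incentive-compatibility constraint is satisfied.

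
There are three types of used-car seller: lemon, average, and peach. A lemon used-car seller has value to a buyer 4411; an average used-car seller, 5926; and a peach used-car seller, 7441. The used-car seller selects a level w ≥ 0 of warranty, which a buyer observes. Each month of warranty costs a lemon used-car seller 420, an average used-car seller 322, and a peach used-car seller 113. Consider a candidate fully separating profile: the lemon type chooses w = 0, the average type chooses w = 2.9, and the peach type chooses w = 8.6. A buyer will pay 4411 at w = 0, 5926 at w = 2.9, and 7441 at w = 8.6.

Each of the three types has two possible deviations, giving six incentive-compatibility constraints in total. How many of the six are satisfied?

Average (own payoff 5926 − 322×2.9 = 4992.2): to w=0 gives 4411 → no gain ✓; to w=8.6 gives 7441 − 322×8.6 = 4671.8 → no gain ✓.
Peach (own payoff 7441 − 113×8.6 = 6469.2): to w=0 gives 4411 → no gain ✓; to w=2.9 gives 5926 − 113×2.9 = 5598.3 → no gain ✓.
Lemon (own payoff 4411): to w=2.9 gives 5926 − 420×2.9 = 4708 → profitable ✗; to w=8.6 gives 7441 − 420×8.6 = 3829 → no gain ✓.
5 of the 6 constraints hold; not an equilibrium.

5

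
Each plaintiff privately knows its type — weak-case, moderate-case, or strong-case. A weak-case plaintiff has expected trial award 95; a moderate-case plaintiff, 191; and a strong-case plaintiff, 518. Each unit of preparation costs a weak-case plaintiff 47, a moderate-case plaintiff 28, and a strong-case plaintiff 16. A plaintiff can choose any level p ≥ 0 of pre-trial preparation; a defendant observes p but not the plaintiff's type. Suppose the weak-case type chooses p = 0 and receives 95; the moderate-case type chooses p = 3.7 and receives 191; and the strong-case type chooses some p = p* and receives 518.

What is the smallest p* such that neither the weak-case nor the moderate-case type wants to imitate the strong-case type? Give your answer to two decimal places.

Moderate-case type (on-path payoff 191 − 28×3.7 = 87.4) won't mimic when 87.4 ≥ 518 − 28·p*, i.e. p* ≥ 15.38.
Weak-case type (on-path payoff 95) won't mimic when 95 ≥ 518 − 47·p*, i.e. p* ≥ 9.00.
Both must hold, so p* = max(9.00, 15.38) = 15.38. The moderate-case type's constraint binds.

15.38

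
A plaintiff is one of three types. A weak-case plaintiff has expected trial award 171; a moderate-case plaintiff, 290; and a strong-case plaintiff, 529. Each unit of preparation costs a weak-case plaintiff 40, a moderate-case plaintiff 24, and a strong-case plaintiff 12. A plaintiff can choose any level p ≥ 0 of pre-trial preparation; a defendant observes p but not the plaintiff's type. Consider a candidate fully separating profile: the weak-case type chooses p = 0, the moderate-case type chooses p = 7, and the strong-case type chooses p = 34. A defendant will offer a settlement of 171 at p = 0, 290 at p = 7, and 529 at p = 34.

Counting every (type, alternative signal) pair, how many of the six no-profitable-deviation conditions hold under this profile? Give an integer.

Moderate-case (own payoff 290 − 24×7 = 122): to p=0 gives 171 → profitable ✗; to p=34 gives 529 − 24×34 = -287 → no gain ✓.
Weak-case (own payoff 171): to p=7 gives 290 − 40×7 = 10 → no gain ✓; to p=34 gives 529 − 40×34 = -831 → no gain ✓.
Strong-case (own payoff 529 − 12×34 = 121): to p=0 gives 171 → profitable ✗; to p=7 gives 290 − 12×7 = 206 → profitable ✗.
3 of the 6 constraints hold; not an equilibrium.

3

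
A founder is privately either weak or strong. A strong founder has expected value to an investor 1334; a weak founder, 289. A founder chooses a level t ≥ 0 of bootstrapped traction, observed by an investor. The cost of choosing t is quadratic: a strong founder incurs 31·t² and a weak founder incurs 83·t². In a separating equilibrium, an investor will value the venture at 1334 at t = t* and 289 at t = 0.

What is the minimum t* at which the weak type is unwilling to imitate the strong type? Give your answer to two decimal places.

3.55

The weak type at t = 0 receives 289; imitating at t* yields 1334 − 83·t*².
Indifference: 289 = 1334 − 83·t*², so t*² = (1334 − 289) / 83 ≈ 12.5904.
t* = √12.5904 ≈ 3.55.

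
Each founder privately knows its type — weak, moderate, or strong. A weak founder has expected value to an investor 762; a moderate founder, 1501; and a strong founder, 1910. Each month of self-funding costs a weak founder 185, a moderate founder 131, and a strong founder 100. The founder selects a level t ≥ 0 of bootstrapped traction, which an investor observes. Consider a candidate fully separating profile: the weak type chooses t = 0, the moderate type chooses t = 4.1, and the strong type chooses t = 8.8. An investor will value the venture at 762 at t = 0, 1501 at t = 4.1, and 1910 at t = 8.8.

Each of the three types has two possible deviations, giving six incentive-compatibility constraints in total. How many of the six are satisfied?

5

Strong (own payoff 1910 − 100×8.8 = 1030): to t=0 gives 762 → no gain ✓; to t=4.1 gives 1501 − 100×4.1 = 1091 → profitable ✗.
Moderate (own payoff 1501 − 131×4.1 = 963.9): to t=0 gives 762 → no gain ✓; to t=8.8 gives 1910 − 131×8.8 = 757.2 → no gain ✓.
Weak (own payoff 762): to t=4.1 gives 1501 − 185×4.1 = 742.5 → no gain ✓; to t=8.8 gives 1910 − 185×8.8 = 282 → no gain ✓.
5 of the 6 constraints hold; not an equilibrium.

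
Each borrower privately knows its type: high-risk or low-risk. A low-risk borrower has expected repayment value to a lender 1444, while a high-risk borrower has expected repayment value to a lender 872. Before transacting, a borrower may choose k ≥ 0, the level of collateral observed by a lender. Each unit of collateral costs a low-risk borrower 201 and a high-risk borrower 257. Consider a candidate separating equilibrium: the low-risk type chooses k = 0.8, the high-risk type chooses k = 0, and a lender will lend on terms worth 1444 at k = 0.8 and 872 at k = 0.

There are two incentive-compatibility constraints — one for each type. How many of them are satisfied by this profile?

Low-risk type: signal → 1444 − 201 × 0.8 = 1283.2; deviate to 0 → 872. IC holds (1283.2 ≥ 872).
High-risk type: stay at 0 → 872; mimic → 1444 − 257 × 0.8 = 1238.4. IC fails (872 < 1238.4).
1 of 2 constraints hold, so this profile is not an equilibrium.

1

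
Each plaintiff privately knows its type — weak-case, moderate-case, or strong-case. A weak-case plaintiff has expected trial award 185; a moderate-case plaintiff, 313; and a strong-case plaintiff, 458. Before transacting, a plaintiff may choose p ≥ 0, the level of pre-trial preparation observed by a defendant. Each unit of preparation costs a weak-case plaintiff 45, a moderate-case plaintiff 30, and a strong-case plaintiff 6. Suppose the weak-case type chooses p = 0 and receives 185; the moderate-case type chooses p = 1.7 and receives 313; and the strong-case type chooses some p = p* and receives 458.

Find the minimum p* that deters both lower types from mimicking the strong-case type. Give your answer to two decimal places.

Weak-case type (on-path payoff 185) won't mimic when 185 ≥ 458 − 45·p*, i.e. p* ≥ 6.07.
Moderate-case type (on-path payoff 313 − 30×1.7 = 262) won't mimic when 262 ≥ 458 − 30·p*, i.e. p* ≥ 6.53.
Both must hold, so p* = max(6.07, 6.53) = 6.53. The moderate-case type's constraint binds.

6.53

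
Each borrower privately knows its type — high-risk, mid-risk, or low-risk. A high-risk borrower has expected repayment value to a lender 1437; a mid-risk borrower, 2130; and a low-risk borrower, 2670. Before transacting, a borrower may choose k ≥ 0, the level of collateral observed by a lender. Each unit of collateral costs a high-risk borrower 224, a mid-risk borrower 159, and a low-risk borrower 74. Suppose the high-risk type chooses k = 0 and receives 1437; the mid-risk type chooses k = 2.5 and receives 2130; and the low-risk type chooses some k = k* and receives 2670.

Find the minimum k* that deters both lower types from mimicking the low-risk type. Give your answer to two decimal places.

5.90

High-risk type (on-path payoff 1437) won't mimic when 1437 ≥ 2670 − 224·k*, i.e. k* ≥ 5.50.
Mid-risk type (on-path payoff 2130 − 159×2.5 = 1732.5) won't mimic when 1732.5 ≥ 2670 − 159·k*, i.e. k* ≥ 5.90.
Both must hold, so k* = max(5.50, 5.90) = 5.90. The mid-risk type's constraint binds.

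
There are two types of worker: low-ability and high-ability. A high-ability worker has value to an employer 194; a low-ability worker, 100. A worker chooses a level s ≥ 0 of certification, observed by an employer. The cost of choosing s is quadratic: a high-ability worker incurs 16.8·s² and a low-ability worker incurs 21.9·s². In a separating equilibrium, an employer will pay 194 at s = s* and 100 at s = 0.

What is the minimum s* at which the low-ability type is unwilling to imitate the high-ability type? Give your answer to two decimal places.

The low-ability type at s = 0 receives 100; imitating at s* yields 194 − 21.9·s*².
Indifference: 100 = 194 − 21.9·s*², so s*² = (194 − 100) / 21.9 ≈ 4.2922.
s* = √4.2922 ≈ 2.07.

2.07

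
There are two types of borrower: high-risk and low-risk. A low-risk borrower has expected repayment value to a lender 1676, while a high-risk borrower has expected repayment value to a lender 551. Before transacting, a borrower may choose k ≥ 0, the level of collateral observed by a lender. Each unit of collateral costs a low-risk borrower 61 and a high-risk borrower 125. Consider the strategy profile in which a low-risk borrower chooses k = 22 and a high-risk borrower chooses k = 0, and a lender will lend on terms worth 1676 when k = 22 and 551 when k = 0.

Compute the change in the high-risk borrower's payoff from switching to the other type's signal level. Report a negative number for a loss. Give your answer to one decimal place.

-1625.0

Playing k = 0 the high-risk borrower receives 551.
Deviating to k = 22 brings payment 1676 at cost 125 × 22 = 2750, netting -1074.
Gain from deviating: -1074 − 551 = -1625.0.
The gain is negative, so the high-risk type's incentive-compatibility constraint is satisfied.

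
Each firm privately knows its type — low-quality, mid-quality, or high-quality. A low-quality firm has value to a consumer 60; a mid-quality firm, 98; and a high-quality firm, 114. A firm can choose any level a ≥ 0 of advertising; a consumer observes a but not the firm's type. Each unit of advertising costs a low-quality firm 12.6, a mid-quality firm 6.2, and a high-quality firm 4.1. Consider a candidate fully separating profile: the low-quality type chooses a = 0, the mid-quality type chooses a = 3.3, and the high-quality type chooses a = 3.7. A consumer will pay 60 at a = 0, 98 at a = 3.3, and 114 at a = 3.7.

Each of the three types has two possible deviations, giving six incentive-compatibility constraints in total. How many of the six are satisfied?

4

Low-quality (own payoff 60): to a=3.3 gives 98 − 12.6×3.3 = 56.42 → no gain ✓; to a=3.7 gives 114 − 12.6×3.7 = 67.38 → profitable ✗.
High-quality (own payoff 114 − 4.1×3.7 = 98.83): to a=0 gives 60 → no gain ✓; to a=3.3 gives 98 − 4.1×3.3 = 84.47 → no gain ✓.
Mid-quality (own payoff 98 − 6.2×3.3 = 77.54): to a=0 gives 60 → no gain ✓; to a=3.7 gives 114 − 6.2×3.7 = 91.06 → profitable ✗.
4 of the 6 constraints hold; not an equilibrium.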